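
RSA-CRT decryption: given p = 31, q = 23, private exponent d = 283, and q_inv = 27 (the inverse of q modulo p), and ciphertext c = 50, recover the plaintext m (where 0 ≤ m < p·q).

262

d_p = d mod (p−1) = 283 mod 30 = 13; d_q = d mod (q−1) = 19.
m₁ = c^(d_p) mod p: c ≡ 19 (mod 31), and 19^13 mod 31 = 14.
m₂ = c^(d_q) mod q: c ≡ 4 (mod 23), and 4^19 mod 23 = 9.
h = q_inv·(m₁ − m₂) mod p = 27·(14 − 9) mod 31 = 11.
m = m₂ + h·q = 9 + 11·23 = 262.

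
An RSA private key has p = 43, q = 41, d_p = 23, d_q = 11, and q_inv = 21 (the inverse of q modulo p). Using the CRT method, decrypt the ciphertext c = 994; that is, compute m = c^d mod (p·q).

1609

m₁ = c^(d_p) mod p: c ≡ 5 (mod 43), and 5^23 mod 43 = 18.
m₂ = c^(d_q) mod q: c ≡ 10 (mod 41), and 10^11 mod 41 = 10.
h = q_inv·(m₁ − m₂) mod p = 21·(18 − 10) mod 43 = 39.
m = m₂ + h·q = 10 + 39·41 = 1609.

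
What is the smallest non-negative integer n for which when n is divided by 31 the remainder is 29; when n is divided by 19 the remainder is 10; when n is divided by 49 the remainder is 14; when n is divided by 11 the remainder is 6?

From n ≡ 29 (mod 31) write n = 29 + 31t. Substituting into n ≡ 10 (mod 19) gives 31t ≡ 0 (mod 19), and since 12⁻¹ ≡ 8 (mod 19), t ≡ 0. Hence n ≡ 29 + 31·0 = 29 (mod 589).
From n ≡ 29 (mod 589) write n = 29 + 589t. Substituting into n ≡ 14 (mod 49) gives 589t ≡ 34 (mod 49), and since 1⁻¹ ≡ 1 (mod 49), t ≡ 34. Hence n ≡ 29 + 589·34 = 20055 (mod 28861).
From n ≡ 20055 (mod 28861) write n = 20055 + 28861t. Substituting into n ≡ 6 (mod 11) gives 28861t ≡ 4 (mod 11), and since 8⁻¹ ≡ 7 (mod 11), t ≡ 6. Hence n ≡ 20055 + 28861·6 = 193221 (mod 317471).

193221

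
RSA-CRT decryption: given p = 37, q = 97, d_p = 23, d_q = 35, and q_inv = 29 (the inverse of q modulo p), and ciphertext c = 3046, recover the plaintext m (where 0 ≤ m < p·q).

m₁ = c^(d_p) mod p: c ≡ 12 (mod 37), and 12^23 mod 37 = 7.
m₂ = c^(d_q) mod q: c ≡ 39 (mod 97), and 39^35 mod 97 = 68.
h = q_inv·(m₁ − m₂) mod p = 29·(7 − 68) mod 37 = 7.
m = m₂ + h·q = 68 + 7·97 = 747.

747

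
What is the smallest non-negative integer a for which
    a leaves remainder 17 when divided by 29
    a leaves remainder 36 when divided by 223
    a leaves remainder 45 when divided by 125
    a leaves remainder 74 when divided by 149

The moduli are pairwise coprime; N = 29·223·125·149 = 120447875.
N/29 = 4153375; 4153375 ≡ 24 (mod 29); 24·23 ≡ 1, so inverse 23.
N/223 = 540125; 540125 ≡ 19 (mod 223); 19·47 ≡ 1, so inverse 47.
N/125 = 963583; 963583 ≡ 83 (mod 125); 83·122 ≡ 1, so inverse 122.
N/149 = 808375; 808375 ≡ 50 (mod 149); 50·3 ≡ 1, so inverse 3.
a ≡ 17·4153375·23 + 36·540125·47 + 45·963583·122 + 74·808375·3 = 8007391045.
8007391045 mod 120447875 = 57831295.

57831295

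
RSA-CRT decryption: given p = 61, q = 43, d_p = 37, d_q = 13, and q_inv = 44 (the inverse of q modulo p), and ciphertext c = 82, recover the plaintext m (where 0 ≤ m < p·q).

m₁ = c^(d_p) mod p: c ≡ 21 (mod 61), and 21^37 mod 61 = 21.
m₂ = c^(d_q) mod q: c ≡ 39 (mod 43), and 39^13 mod 43 = 32.
h = q_inv·(m₁ − m₂) mod p = 44·(21 − 32) mod 61 = 4.
m = m₂ + h·q = 32 + 4·43 = 204.

204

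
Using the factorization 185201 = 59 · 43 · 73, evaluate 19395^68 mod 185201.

144921

Mod 59: 19395 ≡ 43; by Fermat, exponent reduces to 68 mod 58 = 10; 43^10 ≡ 17 (mod 59).
Mod 43: 19395 ≡ 2; by Fermat, exponent reduces to 68 mod 42 = 26; 2^26 ≡ 11 (mod 43).
Mod 73: 19395 ≡ 50; 50^68 ≡ 16 (mod 73).
Combine by CRT: x ≡ 17 (mod 59), x ≡ 11 (mod 43), x ≡ 16 (mod 73) ⇒ x ≡ 144921 (mod 185201).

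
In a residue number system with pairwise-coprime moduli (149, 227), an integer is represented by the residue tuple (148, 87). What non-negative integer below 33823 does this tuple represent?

13707

From x ≡ 148 (mod 149) write x = 148 + 149t. Substituting into x ≡ 87 (mod 227) gives 149t ≡ 166 (mod 227), and since 149⁻¹ ≡ 32 (mod 227), t ≡ 91. Hence x ≡ 148 + 149·91 = 13707 (mod 33823).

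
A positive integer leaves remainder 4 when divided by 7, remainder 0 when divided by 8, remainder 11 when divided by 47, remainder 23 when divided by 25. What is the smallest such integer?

17448

The moduli are pairwise coprime; M = 7·8·47·25 = 65800.
M/7 = 9400; 9400 ≡ 6 (mod 7); 6·6 ≡ 1, so inverse 6.
M/8 = 8225; 8225 ≡ 1 (mod 8), inverse 1.
M/47 = 1400; 1400 ≡ 37 (mod 47); 37·14 ≡ 1, so inverse 14.
M/25 = 2632; 2632 ≡ 7 (mod 25); 7·18 ≡ 1, so inverse 18.
N ≡ 4·9400·6 + 0·8225·1 + 11·1400·14 + 23·2632·18 = 1530848.
1530848 mod 65800 = 17448.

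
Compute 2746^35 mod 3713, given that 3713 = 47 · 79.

Mod 47: 2746 ≡ 20; 20^35 ≡ 11 (mod 47).
Mod 79: 2746 ≡ 60; 60^35 ≡ 30 (mod 79).
Combine by CRT: x ≡ 11 (mod 47), x ≡ 30 (mod 79) ⇒ x ≡ 3348 (mod 3713).

3348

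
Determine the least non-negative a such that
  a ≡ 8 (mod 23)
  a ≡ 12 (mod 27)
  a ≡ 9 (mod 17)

The moduli are pairwise coprime; N = 23·27·17 = 10557.
N/23 = 459; 459 ≡ 22 (mod 23); 22·22 ≡ 1, so inverse 22.
N/27 = 391; 391 ≡ 13 (mod 27); 13·25 ≡ 1, so inverse 25.
N/17 = 621; 621 ≡ 9 (mod 17); 9·2 ≡ 1, so inverse 2.
a ≡ 8·459·22 + 12·391·25 + 9·621·2 = 209262.
209262 mod 10557 = 8679.

8679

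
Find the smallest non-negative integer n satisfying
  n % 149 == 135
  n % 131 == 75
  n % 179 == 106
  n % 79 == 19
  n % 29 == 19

5421200192

From n ≡ 135 (mod 149) write n = 135 + 149t. Substituting into n ≡ 75 (mod 131) gives 149t ≡ 71 (mod 131), and since 18⁻¹ ≡ 51 (mod 131), t ≡ 84. Hence n ≡ 135 + 149·84 = 12651 (mod 19519).
From n ≡ 12651 (mod 19519) write n = 12651 + 19519t. Substituting into n ≡ 106 (mod 179) gives 19519t ≡ 164 (mod 179), and since 8⁻¹ ≡ 112 (mod 179), t ≡ 110. Hence n ≡ 12651 + 19519·110 = 2159741 (mod 3493901).
From n ≡ 2159741 (mod 3493901) write n = 2159741 + 3493901t. Substituting into n ≡ 19 (mod 79) gives 3493901t ≡ 59 (mod 79), and since 47⁻¹ ≡ 37 (mod 79), t ≡ 50. Hence n ≡ 2159741 + 3493901·50 = 176854791 (mod 276018179).
From n ≡ 176854791 (mod 276018179) write n = 176854791 + 276018179t. Substituting into n ≡ 19 (mod 29) gives 276018179t ≡ 17 (mod 29), and since 7⁻¹ ≡ 25 (mod 29), t ≡ 19. Hence n ≡ 176854791 + 276018179·19 = 5421200192 (mod 8004527191).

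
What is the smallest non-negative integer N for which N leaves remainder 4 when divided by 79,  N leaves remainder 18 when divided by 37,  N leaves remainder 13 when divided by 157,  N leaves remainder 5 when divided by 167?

45086331

Combine the congruences pairwise.
From N ≡ 4 (mod 79) write N = 4 + 79t. Substituting into N ≡ 18 (mod 37) gives 79t ≡ 14 (mod 37), and since 5⁻¹ ≡ 15 (mod 37), t ≡ 25. Hence N ≡ 4 + 79·25 = 1979 (mod 2923).
From N ≡ 1979 (mod 2923) write N = 1979 + 2923t. Substituting into N ≡ 13 (mod 157) gives 2923t ≡ 75 (mod 157), and since 97⁻¹ ≡ 34 (mod 157), t ≡ 38. Hence N ≡ 1979 + 2923·38 = 113053 (mod 458911).
From N ≡ 113053 (mod 458911) write N = 113053 + 458911t. Substituting into N ≡ 5 (mod 167) gives 458911t ≡ 11 (mod 167), and since 162⁻¹ ≡ 100 (mod 167), t ≡ 98. Hence N ≡ 113053 + 458911·98 = 45086331 (mod 76638137).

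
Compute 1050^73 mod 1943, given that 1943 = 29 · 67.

Mod 29: 1050 ≡ 6; by Fermat, exponent reduces to 73 mod 28 = 17; 6^17 ≡ 13 (mod 29).
Mod 67: 1050 ≡ 45; by Fermat, exponent reduces to 73 mod 66 = 7; 45^7 ≡ 53 (mod 67).
Combine by CRT: x ≡ 13 (mod 29), x ≡ 53 (mod 67) ⇒ x ≡ 187 (mod 1943).

187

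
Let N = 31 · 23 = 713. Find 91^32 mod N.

Mod 31: 91 ≡ 29; by Fermat, exponent reduces to 32 mod 30 = 2; 29^2 ≡ 4 (mod 31).
Mod 23: 91 ≡ 22; by Fermat, exponent reduces to 32 mod 22 = 10; 22^10 ≡ 1 (mod 23).
Combine by CRT: x ≡ 4 (mod 31), x ≡ 1 (mod 23) ⇒ x ≡ 438 (mod 713).

438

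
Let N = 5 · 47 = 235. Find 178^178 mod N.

Mod 5: 178 ≡ 3; by Fermat, exponent reduces to 178 mod 4 = 2; 3^2 ≡ 4 (mod 5).
Mod 47: 178 ≡ 37; by Fermat, exponent reduces to 178 mod 46 = 40; 37^40 ≡ 42 (mod 47).
Combine by CRT: x ≡ 4 (mod 5), x ≡ 42 (mod 47) ⇒ x ≡ 89 (mod 235).

89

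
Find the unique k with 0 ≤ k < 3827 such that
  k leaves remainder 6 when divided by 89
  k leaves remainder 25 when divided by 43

3121

From k ≡ 6 (mod 89) write k = 6 + 89t. Substituting into k ≡ 25 (mod 43) gives 89t ≡ 19 (mod 43), and since 3⁻¹ ≡ 29 (mod 43), t ≡ 35. Hence k ≡ 6 + 89·35 = 3121 (mod 3827).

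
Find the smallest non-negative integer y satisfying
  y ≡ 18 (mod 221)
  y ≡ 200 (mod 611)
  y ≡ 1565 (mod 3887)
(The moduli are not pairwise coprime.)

2116093

Combine the congruences pairwise.
gcd(221, 611) = 13 and 13 | (200 − 18), so the pair is consistent; merging gives y ≡ 7532 (mod 10387), where 10387 = lcm(221, 611).
gcd(10387, 3887) = 13 and 13 | (1565 − 7532), so the pair is consistent; merging gives y ≡ 2116093 (mod 3105713), where 3105713 = lcm(10387, 3887).
The solution is unique modulo lcm(221, 611, 3887) = 3105713.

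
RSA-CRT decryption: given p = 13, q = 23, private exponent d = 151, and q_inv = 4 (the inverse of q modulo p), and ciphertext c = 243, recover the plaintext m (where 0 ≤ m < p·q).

48

d_p = d mod (p−1) = 151 mod 12 = 7; d_q = d mod (q−1) = 19.
m₁ = c^(d_p) mod p: c ≡ 9 (mod 13), and 9^7 mod 13 = 9.
m₂ = c^(d_q) mod q: c ≡ 13 (mod 23), and 13^19 mod 23 = 2.
h = q_inv·(m₁ − m₂) mod p = 4·(9 − 2) mod 13 = 2.
m = m₂ + h·q = 2 + 2·23 = 48.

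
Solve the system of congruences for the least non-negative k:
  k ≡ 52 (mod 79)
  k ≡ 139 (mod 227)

Combine the congruences pairwise.
From k ≡ 52 (mod 79) write k = 52 + 79t. Substituting into k ≡ 139 (mod 227) gives 79t ≡ 87 (mod 227), and since 79⁻¹ ≡ 23 (mod 227), t ≡ 185. Hence k ≡ 52 + 79·185 = 14667 (mod 17933).

14667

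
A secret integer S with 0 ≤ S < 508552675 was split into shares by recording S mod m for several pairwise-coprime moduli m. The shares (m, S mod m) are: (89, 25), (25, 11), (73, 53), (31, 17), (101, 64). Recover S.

221374086

Combine the congruences pairwise.
From S ≡ 25 (mod 89) write S = 25 + 89t. Substituting into S ≡ 11 (mod 25) gives 89t ≡ 11 (mod 25), and since 14⁻¹ ≡ 9 (mod 25), t ≡ 24. Hence S ≡ 25 + 89·24 = 2161 (mod 2225).
From S ≡ 2161 (mod 2225) write S = 2161 + 2225t. Substituting into S ≡ 53 (mod 73) gives 2225t ≡ 9 (mod 73), and since 35⁻¹ ≡ 48 (mod 73), t ≡ 67. Hence S ≡ 2161 + 2225·67 = 151236 (mod 162425).
From S ≡ 151236 (mod 162425) write S = 151236 + 162425t. Substituting into S ≡ 17 (mod 31) gives 162425t ≡ 30 (mod 31), and since 16⁻¹ ≡ 2 (mod 31), t ≡ 29. Hence S ≡ 151236 + 162425·29 = 4861561 (mod 5035175).
From S ≡ 4861561 (mod 5035175) write S = 4861561 + 5035175t. Substituting into S ≡ 64 (mod 101) gives 5035175t ≡ 37 (mod 101), and since 22⁻¹ ≡ 23 (mod 101), t ≡ 43. Hence S ≡ 4861561 + 5035175·43 = 221374086 (mod 508552675).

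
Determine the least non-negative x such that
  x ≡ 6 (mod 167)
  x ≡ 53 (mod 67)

6686

Combine the congruences pairwise.
From x ≡ 6 (mod 167) write x = 6 + 167t. Substituting into x ≡ 53 (mod 67) gives 167t ≡ 47 (mod 67), and since 33⁻¹ ≡ 65 (mod 67), t ≡ 40. Hence x ≡ 6 + 167·40 = 6686 (mod 11189).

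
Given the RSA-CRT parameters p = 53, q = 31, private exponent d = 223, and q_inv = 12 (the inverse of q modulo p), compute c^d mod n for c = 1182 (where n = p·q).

d_p = d mod (p−1) = 223 mod 52 = 15; d_q = d mod (q−1) = 13.
m₁ = c^(d_p) mod p: c ≡ 16 (mod 53), and 16^15 mod 53 = 44.
m₂ = c^(d_q) mod q: c ≡ 4 (mod 31), and 4^13 mod 31 = 2.
h = q_inv·(m₁ − m₂) mod p = 12·(44 − 2) mod 53 = 27.
m = m₂ + h·q = 2 + 27·31 = 839.

839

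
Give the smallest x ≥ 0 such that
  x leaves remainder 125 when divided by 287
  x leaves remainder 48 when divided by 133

Combine the congruences pairwise.
gcd(287, 133) = 7 and 7 | (48 − 125), so the pair is consistent; merging gives x ≡ 2708 (mod 5453), where 5453 = lcm(287, 133).
The solution is unique modulo lcm(287, 133) = 5453.

2708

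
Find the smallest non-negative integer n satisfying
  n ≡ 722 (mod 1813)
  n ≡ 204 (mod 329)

Combine the congruences pairwise.
gcd(1813, 329) = 7 and 7 | (204 − 722), so the pair is consistent; merging gives n ≡ 73242 (mod 85211), where 85211 = lcm(1813, 329).
The solution is unique modulo lcm(1813, 329) = 85211.

73242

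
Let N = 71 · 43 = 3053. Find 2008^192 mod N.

Mod 71: 2008 ≡ 20; by Fermat, exponent reduces to 192 mod 70 = 52; 20^52 ≡ 48 (mod 71).
Mod 43: 2008 ≡ 30; by Fermat, exponent reduces to 192 mod 42 = 24; 30^24 ≡ 4 (mod 43).
Combine by CRT: x ≡ 48 (mod 71), x ≡ 4 (mod 43) ⇒ x ≡ 1681 (mod 3053).

1681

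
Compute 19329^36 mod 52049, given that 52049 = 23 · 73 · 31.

43509

Mod 23: 19329 ≡ 9; by Fermat, exponent reduces to 36 mod 22 = 14; 9^14 ≡ 16 (mod 23).
Mod 73: 19329 ≡ 57; 57^36 ≡ 1 (mod 73).
Mod 31: 19329 ≡ 16; by Fermat, exponent reduces to 36 mod 30 = 6; 16^6 ≡ 16 (mod 31).
Combine by CRT: x ≡ 16 (mod 23), x ≡ 1 (mod 73), x ≡ 16 (mod 31) ⇒ x ≡ 43509 (mod 52049).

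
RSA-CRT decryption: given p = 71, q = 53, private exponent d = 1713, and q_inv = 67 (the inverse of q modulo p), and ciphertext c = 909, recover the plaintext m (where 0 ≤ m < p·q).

1587

d_p = d mod (p−1) = 1713 mod 70 = 33; d_q = d mod (q−1) = 49.
m₁ = c^(d_p) mod p: c ≡ 57 (mod 71), and 57^33 mod 71 = 25.
m₂ = c^(d_q) mod q: c ≡ 8 (mod 53), and 8^49 mod 53 = 50.
h = q_inv·(m₁ − m₂) mod p = 67·(25 − 50) mod 71 = 29.
m = m₂ + h·q = 50 + 29·53 = 1587.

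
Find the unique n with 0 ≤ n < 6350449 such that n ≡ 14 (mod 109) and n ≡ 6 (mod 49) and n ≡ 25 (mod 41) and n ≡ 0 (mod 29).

The moduli are pairwise coprime; M = 109·49·41·29 = 6350449.
M/109 = 58261; 58261 ≡ 55 (mod 109); 55·2 ≡ 1, so inverse 2.
M/49 = 129601; 129601 ≡ 45 (mod 49); 45·12 ≡ 1, so inverse 12.
M/41 = 154889; 154889 ≡ 32 (mod 41); 32·9 ≡ 1, so inverse 9.
M/29 = 218981; 218981 ≡ 2 (mod 29); 2·15 ≡ 1, so inverse 15.
n ≡ 14·58261·2 + 6·129601·12 + 25·154889·9 + 0·218981·15 = 45812605.
45812605 mod 6350449 = 1359462.

1359462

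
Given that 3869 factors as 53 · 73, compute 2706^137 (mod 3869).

39

Mod 53: 2706 ≡ 3; by Fermat, exponent reduces to 137 mod 52 = 33; 3^33 ≡ 39 (mod 53).
Mod 73: 2706 ≡ 5; by Fermat, exponent reduces to 137 mod 72 = 65; 5^65 ≡ 39 (mod 73).
Combine by CRT: x ≡ 39 (mod 53), x ≡ 39 (mod 73) ⇒ x ≡ 39 (mod 3869).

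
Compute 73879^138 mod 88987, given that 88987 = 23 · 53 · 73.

61173

Mod 23: 73879 ≡ 3; by Fermat, exponent reduces to 138 mod 22 = 6; 3^6 ≡ 16 (mod 23).
Mod 53: 73879 ≡ 50; by Fermat, exponent reduces to 138 mod 52 = 34; 50^34 ≡ 11 (mod 53).
Mod 73: 73879 ≡ 3; by Fermat, exponent reduces to 138 mod 72 = 66; 3^66 ≡ 72 (mod 73).
Combine by CRT: x ≡ 16 (mod 23), x ≡ 11 (mod 53), x ≡ 72 (mod 73) ⇒ x ≡ 61173 (mod 88987).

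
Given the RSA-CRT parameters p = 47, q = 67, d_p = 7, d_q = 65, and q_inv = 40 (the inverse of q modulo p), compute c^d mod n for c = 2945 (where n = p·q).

156

m₁ = c^(d_p) mod p: c ≡ 31 (mod 47), and 31^7 mod 47 = 15.
m₂ = c^(d_q) mod q: c ≡ 64 (mod 67), and 64^65 mod 67 = 22.
h = q_inv·(m₁ − m₂) mod p = 40·(15 − 22) mod 47 = 2.
m = m₂ + h·q = 22 + 2·67 = 156.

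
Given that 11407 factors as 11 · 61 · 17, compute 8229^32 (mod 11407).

Mod 11: 8229 ≡ 1; by Fermat, exponent reduces to 32 mod 10 = 2; 1^2 ≡ 1 (mod 11).
Mod 61: 8229 ≡ 55; 55^32 ≡ 25 (mod 61).
Mod 17: 8229 ≡ 1; since 16 | 32, by Fermat 1^32 ≡ 1 (mod 17).
Combine by CRT: x ≡ 1 (mod 11), x ≡ 25 (mod 61), x ≡ 1 (mod 17) ⇒ x ≡ 1123 (mod 11407).

1123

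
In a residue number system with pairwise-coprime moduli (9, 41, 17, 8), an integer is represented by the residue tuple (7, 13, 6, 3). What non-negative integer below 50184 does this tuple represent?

32731

The moduli are pairwise coprime; N = 9·41·17·8 = 50184.
N/9 = 5576; 5576 ≡ 5 (mod 9); 5·2 ≡ 1, so inverse 2.
N/41 = 1224; 1224 ≡ 35 (mod 41); 35·34 ≡ 1, so inverse 34.
N/17 = 2952; 2952 ≡ 11 (mod 17); 11·14 ≡ 1, so inverse 14.
N/8 = 6273; 6273 ≡ 1 (mod 8), inverse 1.
x ≡ 7·5576·2 + 13·1224·34 + 6·2952·14 + 3·6273·1 = 885859.
885859 mod 50184 = 32731.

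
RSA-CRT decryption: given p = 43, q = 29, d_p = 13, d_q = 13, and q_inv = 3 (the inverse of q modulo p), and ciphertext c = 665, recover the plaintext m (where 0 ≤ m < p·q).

363

m₁ = c^(d_p) mod p: c ≡ 20 (mod 43), and 20^13 mod 43 = 19.
m₂ = c^(d_q) mod q: c ≡ 27 (mod 29), and 27^13 mod 29 = 15.
h = q_inv·(m₁ − m₂) mod p = 3·(19 − 15) mod 43 = 12.
m = m₂ + h·q = 15 + 12·29 = 363.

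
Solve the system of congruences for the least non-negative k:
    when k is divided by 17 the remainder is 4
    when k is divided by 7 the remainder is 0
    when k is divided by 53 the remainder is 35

Combine the congruences pairwise.
From k ≡ 4 (mod 17) write k = 4 + 17t. Substituting into k ≡ 0 (mod 7) gives 17t ≡ 3 (mod 7), and since 3⁻¹ ≡ 5 (mod 7), t ≡ 1. Hence k ≡ 4 + 17·1 = 21 (mod 119).
From k ≡ 21 (mod 119) write k = 21 + 119t. Substituting into k ≡ 35 (mod 53) gives 119t ≡ 14 (mod 53), and since 13⁻¹ ≡ 49 (mod 53), t ≡ 50. Hence k ≡ 21 + 119·50 = 5971 (mod 6307).

5971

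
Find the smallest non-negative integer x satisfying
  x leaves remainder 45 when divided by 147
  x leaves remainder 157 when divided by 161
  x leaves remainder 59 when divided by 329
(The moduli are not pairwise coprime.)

140871

gcd(147, 161) = 7 and 7 | (157 − 45), so the pair is consistent; merging gives x ≡ 2250 (mod 3381), where 3381 = lcm(147, 161).
gcd(3381, 329) = 7 and 7 | (59 − 2250), so the pair is consistent; merging gives x ≡ 140871 (mod 158907), where 158907 = lcm(3381, 329).
The solution is unique modulo lcm(147, 161, 329) = 158907.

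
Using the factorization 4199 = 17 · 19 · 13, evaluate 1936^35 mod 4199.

1624

Mod 17: 1936 ≡ 15; by Fermat, exponent reduces to 35 mod 16 = 3; 15^3 ≡ 9 (mod 17).
Mod 19: 1936 ≡ 17; by Fermat, exponent reduces to 35 mod 18 = 17; 17^17 ≡ 9 (mod 19).
Mod 13: 1936 ≡ 12; by Fermat, exponent reduces to 35 mod 12 = 11; 12^11 ≡ 12 (mod 13).
Combine by CRT: x ≡ 9 (mod 17), x ≡ 9 (mod 19), x ≡ 12 (mod 13) ⇒ x ≡ 1624 (mod 4199).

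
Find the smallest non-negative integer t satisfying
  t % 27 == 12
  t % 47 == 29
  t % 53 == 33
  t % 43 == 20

The moduli are pairwise coprime; N = 27·47·53·43 = 2892051.
N/27 = 107113; 107113 ≡ 4 (mod 27); 4·7 ≡ 1, so inverse 7.
N/47 = 61533; 61533 ≡ 10 (mod 47); 10·33 ≡ 1, so inverse 33.
N/53 = 54567; 54567 ≡ 30 (mod 53); 30·23 ≡ 1, so inverse 23.
N/43 = 67257; 67257 ≡ 5 (mod 43); 5·26 ≡ 1, so inverse 26.
t ≡ 12·107113·7 + 29·61533·33 + 33·54567·23 + 20·67257·26 = 144274566.
144274566 mod 2892051 = 2564067.

2564067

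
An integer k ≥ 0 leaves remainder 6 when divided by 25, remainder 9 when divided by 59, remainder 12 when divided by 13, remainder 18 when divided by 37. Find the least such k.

From k ≡ 6 (mod 25) write k = 6 + 25t. Substituting into k ≡ 9 (mod 59) gives 25t ≡ 3 (mod 59), and since 25⁻¹ ≡ 26 (mod 59), t ≡ 19. Hence k ≡ 6 + 25·19 = 481 (mod 1475).
From k ≡ 481 (mod 1475) write k = 481 + 1475t. Substituting into k ≡ 12 (mod 13) gives 1475t ≡ 12 (mod 13), and since 6⁻¹ ≡ 11 (mod 13), t ≡ 2. Hence k ≡ 481 + 1475·2 = 3431 (mod 19175).
From k ≡ 3431 (mod 19175) write k = 3431 + 19175t. Substituting into k ≡ 18 (mod 37) gives 19175t ≡ 28 (mod 37), and since 9⁻¹ ≡ 33 (mod 37), t ≡ 36. Hence k ≡ 3431 + 19175·36 = 693731 (mod 709475).

693731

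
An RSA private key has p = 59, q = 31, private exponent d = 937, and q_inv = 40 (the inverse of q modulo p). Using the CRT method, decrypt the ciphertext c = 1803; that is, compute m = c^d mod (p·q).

d_p = d mod (p−1) = 937 mod 58 = 9; d_q = d mod (q−1) = 7.
m₁ = c^(d_p) mod p: c ≡ 33 (mod 59), and 33^9 mod 59 = 39.
m₂ = c^(d_q) mod q: c ≡ 5 (mod 31), and 5^7 mod 31 = 5.
h = q_inv·(m₁ − m₂) mod p = 40·(39 − 5) mod 59 = 3.
m = m₂ + h·q = 5 + 3·31 = 98.

98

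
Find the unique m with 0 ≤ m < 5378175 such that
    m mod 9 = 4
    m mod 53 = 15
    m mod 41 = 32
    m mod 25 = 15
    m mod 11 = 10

916915

From m ≡ 4 (mod 9) write m = 4 + 9t. Substituting into m ≡ 15 (mod 53) gives 9t ≡ 11 (mod 53), and since 9⁻¹ ≡ 6 (mod 53), t ≡ 13. Hence m ≡ 4 + 9·13 = 121 (mod 477).
From m ≡ 121 (mod 477) write m = 121 + 477t. Substituting into m ≡ 32 (mod 41) gives 477t ≡ 34 (mod 41), and since 26⁻¹ ≡ 30 (mod 41), t ≡ 36. Hence m ≡ 121 + 477·36 = 17293 (mod 19557).
From m ≡ 17293 (mod 19557) write m = 17293 + 19557t. Substituting into m ≡ 15 (mod 25) gives 19557t ≡ 22 (mod 25), and since 7⁻¹ ≡ 18 (mod 25), t ≡ 21. Hence m ≡ 17293 + 19557·21 = 427990 (mod 488925).
From m ≡ 427990 (mod 488925) write m = 427990 + 488925t. Substituting into m ≡ 10 (mod 11) gives 488925t ≡ 8 (mod 11), and since 8⁻¹ ≡ 7 (mod 11), t ≡ 1. Hence m ≡ 427990 + 488925·1 = 916915 (mod 5378175).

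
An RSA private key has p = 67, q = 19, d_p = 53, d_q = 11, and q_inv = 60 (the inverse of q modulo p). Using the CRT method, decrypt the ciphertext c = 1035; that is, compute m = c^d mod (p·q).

708

m₁ = c^(d_p) mod p: c ≡ 30 (mod 67), and 30^53 mod 67 = 38.
m₂ = c^(d_q) mod q: c ≡ 9 (mod 19), and 9^11 mod 19 = 5.
h = q_inv·(m₁ − m₂) mod p = 60·(38 − 5) mod 67 = 37.
m = m₂ + h·q = 5 + 37·19 = 708.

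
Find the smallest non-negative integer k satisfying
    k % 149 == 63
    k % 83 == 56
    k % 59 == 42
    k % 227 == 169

Combine the congruences pairwise.
From k ≡ 63 (mod 149) write k = 63 + 149t. Substituting into k ≡ 56 (mod 83) gives 149t ≡ 76 (mod 83), and since 66⁻¹ ≡ 39 (mod 83), t ≡ 59. Hence k ≡ 63 + 149·59 = 8854 (mod 12367).
From k ≡ 8854 (mod 12367) write k = 8854 + 12367t. Substituting into k ≡ 42 (mod 59) gives 12367t ≡ 38 (mod 59), and since 36⁻¹ ≡ 41 (mod 59), t ≡ 24. Hence k ≡ 8854 + 12367·24 = 305662 (mod 729653).
From k ≡ 305662 (mod 729653) write k = 305662 + 729653t. Substituting into k ≡ 169 (mod 227) gives 729653t ≡ 49 (mod 227), and since 75⁻¹ ≡ 112 (mod 227), t ≡ 40. Hence k ≡ 305662 + 729653·40 = 29491782 (mod 165631231).

29491782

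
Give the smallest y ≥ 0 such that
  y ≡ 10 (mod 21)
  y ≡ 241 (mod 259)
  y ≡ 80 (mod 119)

Combine the congruences pairwise.
gcd(21, 259) = 7 and 7 | (241 − 10), so the pair is consistent; merging gives y ≡ 241 (mod 777), where 777 = lcm(21, 259).
gcd(777, 119) = 7 and 7 | (80 − 241), so the pair is consistent; merging gives y ≡ 4126 (mod 13209), where 13209 = lcm(777, 119).
The solution is unique modulo lcm(21, 259, 119) = 13209.

4126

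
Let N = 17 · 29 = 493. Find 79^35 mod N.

Mod 17: 79 ≡ 11; by Fermat, exponent reduces to 35 mod 16 = 3; 11^3 ≡ 5 (mod 17).
Mod 29: 79 ≡ 21; by Fermat, exponent reduces to 35 mod 28 = 7; 21^7 ≡ 12 (mod 29).
Combine by CRT: x ≡ 5 (mod 17), x ≡ 12 (mod 29) ⇒ x ≡ 447 (mod 493).

447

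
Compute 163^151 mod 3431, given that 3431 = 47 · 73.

Mod 47: 163 ≡ 22; by Fermat, exponent reduces to 151 mod 46 = 13; 22^13 ≡ 31 (mod 47).
Mod 73: 163 ≡ 17; by Fermat, exponent reduces to 151 mod 72 = 7; 17^7 ≡ 52 (mod 73).
Combine by CRT: x ≡ 31 (mod 47), x ≡ 52 (mod 73) ⇒ x ≡ 125 (mod 3431).

125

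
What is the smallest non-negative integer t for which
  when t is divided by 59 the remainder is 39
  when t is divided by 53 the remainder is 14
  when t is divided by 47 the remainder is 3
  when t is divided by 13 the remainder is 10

The moduli are pairwise coprime; N = 59·53·47·13 = 1910597.
N/59 = 32383; 32383 ≡ 51 (mod 59); 51·22 ≡ 1, so inverse 22.
N/53 = 36049; 36049 ≡ 9 (mod 53); 9·6 ≡ 1, so inverse 6.
N/47 = 40651; 40651 ≡ 43 (mod 47); 43·35 ≡ 1, so inverse 35.
N/13 = 146969; 146969 ≡ 4 (mod 13); 4·10 ≡ 1, so inverse 10.
t ≡ 39·32383·22 + 14·36049·6 + 3·40651·35 + 10·146969·10 = 49777985.
49777985 mod 1910597 = 102463.

102463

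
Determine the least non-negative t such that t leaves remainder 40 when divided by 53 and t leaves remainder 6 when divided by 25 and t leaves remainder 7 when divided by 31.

From t ≡ 40 (mod 53) write t = 40 + 53s. Substituting into t ≡ 6 (mod 25) gives 53s ≡ 16 (mod 25), and since 3⁻¹ ≡ 17 (mod 25), s ≡ 22. Hence t ≡ 40 + 53·22 = 1206 (mod 1325).
From t ≡ 1206 (mod 1325) write t = 1206 + 1325s. Substituting into t ≡ 7 (mod 31) gives 1325s ≡ 10 (mod 31), and since 23⁻¹ ≡ 27 (mod 31), s ≡ 22. Hence t ≡ 1206 + 1325·22 = 30356 (mod 41075).

30356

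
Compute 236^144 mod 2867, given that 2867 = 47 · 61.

2022

Mod 47: 236 ≡ 1; by Fermat, exponent reduces to 144 mod 46 = 6; 1^6 ≡ 1 (mod 47).
Mod 61: 236 ≡ 53; by Fermat, exponent reduces to 144 mod 60 = 24; 53^24 ≡ 9 (mod 61).
Combine by CRT: x ≡ 1 (mod 47), x ≡ 9 (mod 61) ⇒ x ≡ 2022 (mod 2867).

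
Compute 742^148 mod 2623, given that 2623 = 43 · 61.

Mod 43: 742 ≡ 11; by Fermat, exponent reduces to 148 mod 42 = 22; 11^22 ≡ 11 (mod 43).
Mod 61: 742 ≡ 10; by Fermat, exponent reduces to 148 mod 60 = 28; 10^28 ≡ 25 (mod 61).
Combine by CRT: x ≡ 11 (mod 43), x ≡ 25 (mod 61) ⇒ x ≡ 269 (mod 2623).

269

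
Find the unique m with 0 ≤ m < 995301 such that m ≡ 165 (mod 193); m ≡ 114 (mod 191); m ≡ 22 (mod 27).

677209

The moduli are pairwise coprime; N = 193·191·27 = 995301.
N/193 = 5157; 5157 ≡ 139 (mod 193); 139·25 ≡ 1, so inverse 25.
N/191 = 5211; 5211 ≡ 54 (mod 191); 54·46 ≡ 1, so inverse 46.
N/27 = 36863; 36863 ≡ 8 (mod 27); 8·17 ≡ 1, so inverse 17.
m ≡ 165·5157·25 + 114·5211·46 + 22·36863·17 = 62385871.
62385871 mod 995301 = 677209.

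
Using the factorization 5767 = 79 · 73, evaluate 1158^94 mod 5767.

Mod 79: 1158 ≡ 52; by Fermat, exponent reduces to 94 mod 78 = 16; 52^16 ≡ 67 (mod 79).
Mod 73: 1158 ≡ 63; by Fermat, exponent reduces to 94 mod 72 = 22; 63^22 ≡ 46 (mod 73).
Combine by CRT: x ≡ 67 (mod 79), x ≡ 46 (mod 73) ⇒ x ≡ 2674 (mod 5767).

2674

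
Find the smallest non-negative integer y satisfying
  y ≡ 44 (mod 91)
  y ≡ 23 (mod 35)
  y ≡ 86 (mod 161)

Combine the congruences pairwise.
gcd(91, 35) = 7 and 7 | (23 − 44), so the pair is consistent; merging gives y ≡ 408 (mod 455), where 455 = lcm(91, 35).
gcd(455, 161) = 7 and 7 | (86 − 408), so the pair is consistent; merging gives y ≡ 408 (mod 10465), where 10465 = lcm(455, 161).
The solution is unique modulo lcm(91, 35, 161) = 10465.

408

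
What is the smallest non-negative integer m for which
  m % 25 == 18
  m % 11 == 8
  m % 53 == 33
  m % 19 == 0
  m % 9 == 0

2395368

Combine the congruences pairwise.
From m ≡ 18 (mod 25) write m = 18 + 25t. Substituting into m ≡ 8 (mod 11) gives 25t ≡ 1 (mod 11), and since 3⁻¹ ≡ 4 (mod 11), t ≡ 4. Hence m ≡ 18 + 25·4 = 118 (mod 275).
From m ≡ 118 (mod 275) write m = 118 + 275t. Substituting into m ≡ 33 (mod 53) gives 275t ≡ 21 (mod 53), and since 10⁻¹ ≡ 16 (mod 53), t ≡ 18. Hence m ≡ 118 + 275·18 = 5068 (mod 14575).
From m ≡ 5068 (mod 14575) write m = 5068 + 14575t. Substituting into m ≡ 0 (mod 19) gives 14575t ≡ 5 (mod 19), and since 2⁻¹ ≡ 10 (mod 19), t ≡ 12. Hence m ≡ 5068 + 14575·12 = 179968 (mod 276925).
From m ≡ 179968 (mod 276925) write m = 179968 + 276925t. Substituting into m ≡ 0 (mod 9) gives 276925t ≡ 5 (mod 9), and since 4⁻¹ ≡ 7 (mod 9), t ≡ 8. Hence m ≡ 179968 + 276925·8 = 2395368 (mod 2492325).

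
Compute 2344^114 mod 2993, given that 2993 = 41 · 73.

Mod 41: 2344 ≡ 7; by Fermat, exponent reduces to 114 mod 40 = 34; 7^34 ≡ 39 (mod 41).
Mod 73: 2344 ≡ 8; by Fermat, exponent reduces to 114 mod 72 = 42; 8^42 ≡ 1 (mod 73).
Combine by CRT: x ≡ 39 (mod 41), x ≡ 1 (mod 73) ⇒ x ≡ 1023 (mod 2993).

1023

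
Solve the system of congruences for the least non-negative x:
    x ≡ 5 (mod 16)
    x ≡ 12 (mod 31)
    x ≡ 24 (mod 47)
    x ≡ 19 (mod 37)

635605

The moduli are pairwise coprime; N = 16·31·47·37 = 862544.
N/16 = 53909; 53909 ≡ 5 (mod 16); 5·13 ≡ 1, so inverse 13.
N/31 = 27824; 27824 ≡ 17 (mod 31); 17·11 ≡ 1, so inverse 11.
N/47 = 18352; 18352 ≡ 22 (mod 47); 22·15 ≡ 1, so inverse 15.
N/37 = 23312; 23312 ≡ 2 (mod 37); 2·19 ≡ 1, so inverse 19.
x ≡ 5·53909·13 + 12·27824·11 + 24·18352·15 + 19·23312·19 = 22199205.
22199205 mod 862544 = 635605.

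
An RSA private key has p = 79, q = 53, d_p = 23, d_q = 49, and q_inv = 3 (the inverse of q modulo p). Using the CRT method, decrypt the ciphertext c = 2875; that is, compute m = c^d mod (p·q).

1261

m₁ = c^(d_p) mod p: c ≡ 31 (mod 79), and 31^23 mod 79 = 76.
m₂ = c^(d_q) mod q: c ≡ 13 (mod 53), and 13^49 mod 53 = 42.
h = q_inv·(m₁ − m₂) mod p = 3·(76 − 42) mod 79 = 23.
m = m₂ + h·q = 42 + 23·53 = 1261.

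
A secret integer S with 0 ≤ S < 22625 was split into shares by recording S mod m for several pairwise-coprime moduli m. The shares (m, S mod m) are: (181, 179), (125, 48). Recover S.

9048

From S ≡ 179 (mod 181) write S = 179 + 181t. Substituting into S ≡ 48 (mod 125) gives 181t ≡ 119 (mod 125), and since 56⁻¹ ≡ 96 (mod 125), t ≡ 49. Hence S ≡ 179 + 181·49 = 9048 (mod 22625).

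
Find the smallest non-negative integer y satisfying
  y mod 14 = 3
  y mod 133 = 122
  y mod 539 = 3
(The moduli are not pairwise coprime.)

Combine the congruences pairwise.
gcd(14, 133) = 7 and 7 | (122 − 3), so the pair is consistent; merging gives y ≡ 255 (mod 266), where 266 = lcm(14, 133).
gcd(266, 539) = 7 and 7 | (3 − 255), so the pair is consistent; merging gives y ≡ 19407 (mod 20482), where 20482 = lcm(266, 539).
The solution is unique modulo lcm(14, 133, 539) = 20482.

19407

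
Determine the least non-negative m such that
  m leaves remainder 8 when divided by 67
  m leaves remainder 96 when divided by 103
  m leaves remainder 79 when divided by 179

The moduli are pairwise coprime; N = 67·103·179 = 1235279.
N/67 = 18437; 18437 ≡ 12 (mod 67); 12·28 ≡ 1, so inverse 28.
N/103 = 11993; 11993 ≡ 45 (mod 103); 45·87 ≡ 1, so inverse 87.
N/179 = 6901; 6901 ≡ 99 (mod 179); 99·132 ≡ 1, so inverse 132.
m ≡ 8·18437·28 + 96·11993·87 + 79·6901·132 = 176259052.
176259052 mod 1235279 = 849434.

849434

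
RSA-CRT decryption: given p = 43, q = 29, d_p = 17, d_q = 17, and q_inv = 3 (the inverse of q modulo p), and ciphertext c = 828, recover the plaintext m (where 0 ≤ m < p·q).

471

m₁ = c^(d_p) mod p: c ≡ 11 (mod 43), and 11^17 mod 43 = 41.
m₂ = c^(d_q) mod q: c ≡ 16 (mod 29), and 16^17 mod 29 = 7.
h = q_inv·(m₁ − m₂) mod p = 3·(41 − 7) mod 43 = 16.
m = m₂ + h·q = 7 + 16·29 = 471.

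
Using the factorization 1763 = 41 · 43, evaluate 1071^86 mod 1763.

1521

Mod 41: 1071 ≡ 5; by Fermat, exponent reduces to 86 mod 40 = 6; 5^6 ≡ 4 (mod 41).
Mod 43: 1071 ≡ 39; by Fermat, exponent reduces to 86 mod 42 = 2; 39^2 ≡ 16 (mod 43).
Combine by CRT: x ≡ 4 (mod 41), x ≡ 16 (mod 43) ⇒ x ≡ 1521 (mod 1763).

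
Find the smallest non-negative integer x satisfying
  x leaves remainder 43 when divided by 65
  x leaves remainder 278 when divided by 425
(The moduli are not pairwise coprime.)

Combine the congruences pairwise.
gcd(65, 425) = 5 and 5 | (278 − 43), so the pair is consistent; merging gives x ≡ 4528 (mod 5525), where 5525 = lcm(65, 425).
The solution is unique modulo lcm(65, 425) = 5525.

4528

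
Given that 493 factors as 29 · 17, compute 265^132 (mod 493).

Mod 29: 265 ≡ 4; by Fermat, exponent reduces to 132 mod 28 = 20; 4^20 ≡ 7 (mod 29).
Mod 17: 265 ≡ 10; by Fermat, exponent reduces to 132 mod 16 = 4; 10^4 ≡ 4 (mod 17).
Combine by CRT: x ≡ 7 (mod 29), x ≡ 4 (mod 17) ⇒ x ≡ 123 (mod 493).

123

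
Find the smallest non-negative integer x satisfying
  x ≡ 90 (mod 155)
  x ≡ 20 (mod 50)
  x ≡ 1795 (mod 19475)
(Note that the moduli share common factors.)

gcd(155, 50) = 5 and 5 | (20 − 90), so the pair is consistent; merging gives x ≡ 1020 (mod 1550), where 1550 = lcm(155, 50).
gcd(1550, 19475) = 25 and 25 | (1795 − 1020), so the pair is consistent; merging gives x ≡ 605520 (mod 1207450), where 1207450 = lcm(1550, 19475).
The solution is unique modulo lcm(155, 50, 19475) = 1207450.

605520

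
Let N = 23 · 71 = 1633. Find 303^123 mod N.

453

Mod 23: 303 ≡ 4; by Fermat, exponent reduces to 123 mod 22 = 13; 4^13 ≡ 16 (mod 23).
Mod 71: 303 ≡ 19; by Fermat, exponent reduces to 123 mod 70 = 53; 19^53 ≡ 27 (mod 71).
Combine by CRT: x ≡ 16 (mod 23), x ≡ 27 (mod 71) ⇒ x ≡ 453 (mod 1633).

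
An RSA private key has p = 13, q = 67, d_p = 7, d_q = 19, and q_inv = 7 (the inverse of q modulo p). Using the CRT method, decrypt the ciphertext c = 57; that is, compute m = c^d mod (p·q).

463

m₁ = c^(d_p) mod p: c ≡ 5 (mod 13), and 5^7 mod 13 = 8.
m₂ = c^(d_q) mod q: c ≡ 57 (mod 67), and 57^19 mod 67 = 61.
h = q_inv·(m₁ − m₂) mod p = 7·(8 − 61) mod 13 = 6.
m = m₂ + h·q = 61 + 6·67 = 463.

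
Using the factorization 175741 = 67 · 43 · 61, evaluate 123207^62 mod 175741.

Mod 67: 123207 ≡ 61; 61^62 ≡ 35 (mod 67).
Mod 43: 123207 ≡ 12; by Fermat, exponent reduces to 62 mod 42 = 20; 12^20 ≡ 25 (mod 43).
Mod 61: 123207 ≡ 48; by Fermat, exponent reduces to 62 mod 60 = 2; 48^2 ≡ 47 (mod 61).
Combine by CRT: x ≡ 35 (mod 67), x ≡ 25 (mod 43), x ≡ 47 (mod 61) ⇒ x ≡ 57387 (mod 175741).

57387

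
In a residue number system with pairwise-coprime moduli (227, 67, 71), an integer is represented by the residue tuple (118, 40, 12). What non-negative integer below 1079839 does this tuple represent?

942395

The moduli are pairwise coprime; N = 227·67·71 = 1079839.
N/227 = 4757; 4757 ≡ 217 (mod 227); 217·68 ≡ 1, so inverse 68.
N/67 = 16117; 16117 ≡ 37 (mod 67); 37·29 ≡ 1, so inverse 29.
N/71 = 15209; 15209 ≡ 15 (mod 71); 15·19 ≡ 1, so inverse 19.
x ≡ 118·4757·68 + 40·16117·29 + 12·15209·19 = 60333540.
60333540 mod 1079839 = 942395.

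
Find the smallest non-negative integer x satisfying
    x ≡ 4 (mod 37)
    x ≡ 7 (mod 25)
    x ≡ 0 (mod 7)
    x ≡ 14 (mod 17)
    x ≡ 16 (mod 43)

2739632

Combine the congruences pairwise.
From x ≡ 4 (mod 37) write x = 4 + 37t. Substituting into x ≡ 7 (mod 25) gives 37t ≡ 3 (mod 25), and since 12⁻¹ ≡ 23 (mod 25), t ≡ 19. Hence x ≡ 4 + 37·19 = 707 (mod 925).
From x ≡ 707 (mod 925) write x = 707 + 925t. Substituting into x ≡ 0 (mod 7) gives 925t ≡ 0 (mod 7), and since 1⁻¹ ≡ 1 (mod 7), t ≡ 0. Hence x ≡ 707 + 925·0 = 707 (mod 6475).
From x ≡ 707 (mod 6475) write x = 707 + 6475t. Substituting into x ≡ 14 (mod 17) gives 6475t ≡ 4 (mod 17), and since 15⁻¹ ≡ 8 (mod 17), t ≡ 15. Hence x ≡ 707 + 6475·15 = 97832 (mod 110075).
From x ≡ 97832 (mod 110075) write x = 97832 + 110075t. Substituting into x ≡ 16 (mod 43) gives 110075t ≡ 9 (mod 43), and since 38⁻¹ ≡ 17 (mod 43), t ≡ 24. Hence x ≡ 97832 + 110075·24 = 2739632 (mod 4733225).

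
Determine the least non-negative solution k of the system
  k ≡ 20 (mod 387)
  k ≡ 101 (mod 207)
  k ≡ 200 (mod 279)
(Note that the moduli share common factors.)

16661

gcd(387, 207) = 9 and 9 | (101 − 20), so the pair is consistent; merging gives k ≡ 7760 (mod 8901), where 8901 = lcm(387, 207).
gcd(8901, 279) = 9 and 9 | (200 − 7760), so the pair is consistent; merging gives k ≡ 16661 (mod 275931), where 275931 = lcm(8901, 279).
The solution is unique modulo lcm(387, 207, 279) = 275931.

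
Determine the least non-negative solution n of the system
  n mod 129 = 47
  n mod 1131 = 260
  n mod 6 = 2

22880

gcd(129, 1131) = 3 and 3 | (260 − 47), so the pair is consistent; merging gives n ≡ 22880 (mod 48633), where 48633 = lcm(129, 1131).
gcd(48633, 6) = 3 and 3 | (2 − 22880), so the pair is consistent; merging gives n ≡ 22880 (mod 97266), where 97266 = lcm(48633, 6).
The solution is unique modulo lcm(129, 1131, 6) = 97266.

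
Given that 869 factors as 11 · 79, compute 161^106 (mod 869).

Mod 11: 161 ≡ 7; by Fermat, exponent reduces to 106 mod 10 = 6; 7^6 ≡ 4 (mod 11).
Mod 79: 161 ≡ 3; by Fermat, exponent reduces to 106 mod 78 = 28; 3^28 ≡ 49 (mod 79).
Combine by CRT: x ≡ 4 (mod 11), x ≡ 49 (mod 79) ⇒ x ≡ 444 (mod 869).

444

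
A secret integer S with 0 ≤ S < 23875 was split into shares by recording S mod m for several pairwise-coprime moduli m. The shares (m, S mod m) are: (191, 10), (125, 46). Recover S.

From S ≡ 10 (mod 191) write S = 10 + 191t. Substituting into S ≡ 46 (mod 125) gives 191t ≡ 36 (mod 125), and since 66⁻¹ ≡ 36 (mod 125), t ≡ 46. Hence S ≡ 10 + 191·46 = 8796 (mod 23875).

8796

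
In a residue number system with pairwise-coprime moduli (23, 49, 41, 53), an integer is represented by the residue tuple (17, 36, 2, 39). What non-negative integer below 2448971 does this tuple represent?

The moduli are pairwise coprime; N = 23·49·41·53 = 2448971.
N/23 = 106477; 106477 ≡ 10 (mod 23); 10·7 ≡ 1, so inverse 7.
N/49 = 49979; 49979 ≡ 48 (mod 49); 48·48 ≡ 1, so inverse 48.
N/41 = 59731; 59731 ≡ 35 (mod 41); 35·34 ≡ 1, so inverse 34.
N/53 = 46207; 46207 ≡ 44 (mod 53); 44·47 ≡ 1, so inverse 47.
x ≡ 17·106477·7 + 36·49979·48 + 2·59731·34 + 39·46207·47 = 187793614.
187793614 mod 2448971 = 1671818.

1671818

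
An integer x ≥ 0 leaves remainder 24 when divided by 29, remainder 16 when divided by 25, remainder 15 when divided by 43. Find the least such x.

From x ≡ 24 (mod 29) write x = 24 + 29t. Substituting into x ≡ 16 (mod 25) gives 29t ≡ 17 (mod 25), and since 4⁻¹ ≡ 19 (mod 25), t ≡ 23. Hence x ≡ 24 + 29·23 = 691 (mod 725).
From x ≡ 691 (mod 725) write x = 691 + 725t. Substituting into x ≡ 15 (mod 43) gives 725t ≡ 12 (mod 43), and since 37⁻¹ ≡ 7 (mod 43), t ≡ 41. Hence x ≡ 691 + 725·41 = 30416 (mod 31175).

30416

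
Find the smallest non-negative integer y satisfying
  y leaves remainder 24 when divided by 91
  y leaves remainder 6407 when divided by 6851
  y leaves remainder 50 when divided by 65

gcd(91, 6851) = 13 and 13 | (6407 − 24), so the pair is consistent; merging gives y ≡ 26960 (mod 47957), where 47957 = lcm(91, 6851).
gcd(47957, 65) = 13 and 13 | (50 − 26960), so the pair is consistent; merging gives y ≡ 26960 (mod 239785), where 239785 = lcm(47957, 65).
The solution is unique modulo lcm(91, 6851, 65) = 239785.

26960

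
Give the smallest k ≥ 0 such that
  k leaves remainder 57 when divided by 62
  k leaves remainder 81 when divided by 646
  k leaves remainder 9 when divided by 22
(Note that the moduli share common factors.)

207447

Combine the congruences pairwise.
gcd(62, 646) = 2 and 2 | (81 − 57), so the pair is consistent; merging gives k ≡ 7187 (mod 20026), where 20026 = lcm(62, 646).
gcd(20026, 22) = 2 and 2 | (9 − 7187), so the pair is consistent; merging gives k ≡ 207447 (mod 220286), where 220286 = lcm(20026, 22).
The solution is unique modulo lcm(62, 646, 22) = 220286.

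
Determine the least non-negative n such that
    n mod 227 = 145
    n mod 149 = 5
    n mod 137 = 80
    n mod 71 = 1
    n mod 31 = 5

374513144

From n ≡ 145 (mod 227) write n = 145 + 227t. Substituting into n ≡ 5 (mod 149) gives 227t ≡ 9 (mod 149), and since 78⁻¹ ≡ 128 (mod 149), t ≡ 109. Hence n ≡ 145 + 227·109 = 24888 (mod 33823).
From n ≡ 24888 (mod 33823) write n = 24888 + 33823t. Substituting into n ≡ 80 (mod 137) gives 33823t ≡ 126 (mod 137), and since 121⁻¹ ≡ 77 (mod 137), t ≡ 112. Hence n ≡ 24888 + 33823·112 = 3813064 (mod 4633751).
From n ≡ 3813064 (mod 4633751) write n = 3813064 + 4633751t. Substituting into n ≡ 1 (mod 71) gives 4633751t ≡ 63 (mod 71), and since 7⁻¹ ≡ 61 (mod 71), t ≡ 9. Hence n ≡ 3813064 + 4633751·9 = 45516823 (mod 328996321).
From n ≡ 45516823 (mod 328996321) write n = 45516823 + 328996321t. Substituting into n ≡ 5 (mod 31) gives 328996321t ≡ 17 (mod 31), and since 17⁻¹ ≡ 11 (mod 31), t ≡ 1. Hence n ≡ 45516823 + 328996321·1 = 374513144 (mod 10198885951).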